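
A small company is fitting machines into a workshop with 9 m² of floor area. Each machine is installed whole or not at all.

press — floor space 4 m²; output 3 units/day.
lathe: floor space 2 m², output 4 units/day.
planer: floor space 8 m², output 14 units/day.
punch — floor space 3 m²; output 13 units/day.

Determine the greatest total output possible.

Treat it as a binary knapsack problem.
press + lathe + punch: floor space 4 + 2 + 3 = 9 ≤ 9, output 3 + 4 + 13 = 20.
lathe + punch: floor space 2 + 3 = 5 ≤ 9, output 4 + 13 = 17.
press + punch: floor space 4 + 3 = 7 ≤ 9, output 3 + 13 = 16.
Best is press, lathe, and punch with total output 20.

20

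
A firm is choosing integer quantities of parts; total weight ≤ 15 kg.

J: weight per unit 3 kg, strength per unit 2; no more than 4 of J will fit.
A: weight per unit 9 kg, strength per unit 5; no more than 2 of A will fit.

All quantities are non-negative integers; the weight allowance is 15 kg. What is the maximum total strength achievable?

9

2×J and 1×A: weight 15 ≤ 15, strength 2·2 + 1·5 = 9.
4×J: weight 12 ≤ 15, strength 4·2 = 8.
Best is 9.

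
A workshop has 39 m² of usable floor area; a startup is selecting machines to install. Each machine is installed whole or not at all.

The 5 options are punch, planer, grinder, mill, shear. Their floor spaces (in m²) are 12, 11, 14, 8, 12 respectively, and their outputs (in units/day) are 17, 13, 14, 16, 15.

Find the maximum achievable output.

48

This is an integer program with binary decision variables.
punch + mill + shear: floor space 12 + 8 + 12 = 32 ≤ 39, output 17 + 16 + 15 = 48.
punch + grinder + mill: floor space 12 + 14 + 8 = 34 ≤ 39, output 17 + 14 + 16 = 47.
punch + planer + mill: floor space 12 + 11 + 8 = 31 ≤ 39, output 17 + 13 + 16 = 46.
Best is punch, mill, and shear with total output 48.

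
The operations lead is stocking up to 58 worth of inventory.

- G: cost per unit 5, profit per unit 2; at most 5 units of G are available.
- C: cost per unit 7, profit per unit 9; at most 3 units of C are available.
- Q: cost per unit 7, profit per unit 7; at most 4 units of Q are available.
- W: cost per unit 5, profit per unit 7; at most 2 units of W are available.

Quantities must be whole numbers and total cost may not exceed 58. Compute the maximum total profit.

64

W has the best ratio (7/5); taking only W gives at most 2×7 = 14 (stopped by the supply cap of 2).
Mixing does better — 1×G, 3×C, 3×Q, and 2×W: cost 57 ≤ 58, profit 1·2 + 3·9 + 3·7 + 2·7 = 64.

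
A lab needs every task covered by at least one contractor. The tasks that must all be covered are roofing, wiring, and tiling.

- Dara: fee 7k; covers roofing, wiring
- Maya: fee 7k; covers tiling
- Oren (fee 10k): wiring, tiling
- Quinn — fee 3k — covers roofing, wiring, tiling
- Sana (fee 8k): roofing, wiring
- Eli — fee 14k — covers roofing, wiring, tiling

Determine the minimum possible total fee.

3

Quinn alone covers roofing, wiring, tiling — every task.
Total fee: 3.
No cover costs less than 3.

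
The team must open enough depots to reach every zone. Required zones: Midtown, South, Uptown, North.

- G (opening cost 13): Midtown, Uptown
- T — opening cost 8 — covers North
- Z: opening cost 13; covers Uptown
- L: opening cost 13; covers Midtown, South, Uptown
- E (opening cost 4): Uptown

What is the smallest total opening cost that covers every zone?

21

The greedy cost-per-new-zone heuristic would pick E, L, and T for 25, but a cheaper cover exists.
Choose T and L: together they cover Midtown, South, Uptown, North — every zone.
Total opening cost: 8 + 13 = 21.
No cover costs less than 21.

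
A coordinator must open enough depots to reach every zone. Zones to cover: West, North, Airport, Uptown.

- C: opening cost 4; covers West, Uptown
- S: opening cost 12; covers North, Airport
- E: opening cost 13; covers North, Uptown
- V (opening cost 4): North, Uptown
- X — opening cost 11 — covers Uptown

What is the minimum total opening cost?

16

The greedy cost-per-new-zone heuristic would pick C, V, and S for 20, but a cheaper cover exists.
Choose C and S: together they cover West, North, Airport, Uptown — every zone.
Total opening cost: 4 + 12 = 16.
No cover costs less than 16.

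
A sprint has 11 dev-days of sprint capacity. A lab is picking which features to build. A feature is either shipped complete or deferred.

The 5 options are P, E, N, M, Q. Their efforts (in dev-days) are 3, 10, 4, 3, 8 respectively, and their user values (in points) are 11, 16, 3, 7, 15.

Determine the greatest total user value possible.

26

Take P and Q: effort 3 + 8 = 11 ≤ 11, user value 11 + 15 = 26.
No other feasible combination does better.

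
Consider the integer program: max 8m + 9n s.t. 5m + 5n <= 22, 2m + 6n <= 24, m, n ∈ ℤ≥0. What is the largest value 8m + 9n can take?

Relaxing integrality, the LP optimum is 39.00 at (m,n) = (0.6, 3.8), which is not an integer point.
(m,n)=(0,4): 5·0+5·4=20≤22, 2·0+6·4=24≤24, objective 36.
(m,n)=(1,3): 5·1+5·3=20≤22, 2·1+6·3=20≤24, objective 35.
(m,n)=(0,3): 5·0+5·3=15≤22, 2·0+6·3=18≤24, objective 27.
Maximum is 36 at (m,n)=(0,4).

36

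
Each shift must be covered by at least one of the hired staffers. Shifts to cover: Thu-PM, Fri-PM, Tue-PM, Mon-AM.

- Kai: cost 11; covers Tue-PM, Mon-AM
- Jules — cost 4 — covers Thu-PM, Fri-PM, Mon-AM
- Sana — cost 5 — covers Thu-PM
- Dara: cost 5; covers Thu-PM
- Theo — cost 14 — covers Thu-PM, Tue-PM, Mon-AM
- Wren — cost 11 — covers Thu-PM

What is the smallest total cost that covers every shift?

Choose Kai and Jules: together they cover Thu-PM, Fri-PM, Tue-PM, Mon-AM — every shift.
Total cost: 11 + 4 = 15.
No cover costs less than 15.

15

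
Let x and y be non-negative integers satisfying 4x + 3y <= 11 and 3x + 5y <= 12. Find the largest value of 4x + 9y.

18

(x,y)=(0,2): 4·0+3·2=6≤11, 3·0+5·2=10≤12, objective 18.
(x,y)=(1,1): 4·1+3·1=7≤11, 3·1+5·1=8≤12, objective 13.
(x,y)=(0,1): 4·0+3·1=3≤11, 3·0+5·1=5≤12, objective 9.
The best lattice point is (0,2), giving 18.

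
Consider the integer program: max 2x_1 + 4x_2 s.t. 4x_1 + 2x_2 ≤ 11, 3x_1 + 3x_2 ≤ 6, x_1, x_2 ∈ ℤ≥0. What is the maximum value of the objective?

(x_1,x_2)=(0,2): 4·0+2·2=4≤11, 3·0+3·2=6≤6, objective 8.
(x_1,x_2)=(1,1): 4·1+2·1=6≤11, 3·1+3·1=6≤6, objective 6.
(x_1,x_2)=(0,1): 4·0+2·1=2≤11, 3·0+3·1=3≤6, objective 4.
The best lattice point is (0,2), giving 8.

8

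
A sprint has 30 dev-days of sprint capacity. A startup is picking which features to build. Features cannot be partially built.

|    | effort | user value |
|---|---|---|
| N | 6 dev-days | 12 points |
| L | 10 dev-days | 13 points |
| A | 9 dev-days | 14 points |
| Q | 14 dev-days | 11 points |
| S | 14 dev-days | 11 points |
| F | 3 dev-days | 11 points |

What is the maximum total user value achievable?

This is an integer program with binary decision variables.
Allowing fractional choices, the relaxed optimum would be about 51.6, but features are indivisible.
N + L + A + F: effort 6 + 10 + 9 + 3 = 28 ≤ 30, user value 12 + 13 + 14 + 11 = 50.
N + L + A: effort 6 + 10 + 9 = 25 ≤ 30, user value 12 + 13 + 14 = 39.
L + A + F: effort 10 + 9 + 3 = 22 ≤ 30, user value 13 + 14 + 11 = 38.
Best is N, L, A, and F with total user value 50.

50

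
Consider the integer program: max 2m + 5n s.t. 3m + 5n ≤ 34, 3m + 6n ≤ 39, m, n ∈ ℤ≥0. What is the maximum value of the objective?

32

(m,n)=(1,6): 3·1+5·6=33≤34, 3·1+6·6=39≤39, objective 32.
(m,n)=(0,6): 3·0+5·6=30≤34, 3·0+6·6=36≤39, objective 30.
(m,n)=(2,5): 3·2+5·5=31≤34, 3·2+6·5=36≤39, objective 29.
No feasible integer point exceeds 32.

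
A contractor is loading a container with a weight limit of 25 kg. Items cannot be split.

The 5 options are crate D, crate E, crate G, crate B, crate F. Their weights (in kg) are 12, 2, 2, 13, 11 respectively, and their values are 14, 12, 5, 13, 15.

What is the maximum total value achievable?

41

This is an integer program with binary decision variables.
Take crate D, crate E, and crate F: weight 12 + 2 + 11 = 25 ≤ 25, value 14 + 12 + 15 = 41.
No other feasible combination does better.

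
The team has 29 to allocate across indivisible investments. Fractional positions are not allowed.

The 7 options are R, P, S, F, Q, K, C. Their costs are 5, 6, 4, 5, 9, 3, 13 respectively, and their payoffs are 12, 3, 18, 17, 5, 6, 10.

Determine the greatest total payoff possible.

58

Take R, S, F, Q, and K: cost 5 + 4 + 5 + 9 + 3 = 26 ≤ 29, payoff 12 + 18 + 17 + 5 + 6 = 58.
No other feasible combination does better.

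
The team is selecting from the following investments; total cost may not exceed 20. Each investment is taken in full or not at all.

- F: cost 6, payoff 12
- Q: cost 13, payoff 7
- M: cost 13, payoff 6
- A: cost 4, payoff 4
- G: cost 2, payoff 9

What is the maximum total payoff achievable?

25

F + A + G: cost 6 + 4 + 2 = 12 ≤ 20, payoff 12 + 4 + 9 = 25.
Q + A + G: cost 13 + 4 + 2 = 19 ≤ 20, payoff 7 + 4 + 9 = 20.
F + G: cost 6 + 2 = 8 ≤ 20, payoff 12 + 9 = 21.
Best is F, A, and G with total payoff 25.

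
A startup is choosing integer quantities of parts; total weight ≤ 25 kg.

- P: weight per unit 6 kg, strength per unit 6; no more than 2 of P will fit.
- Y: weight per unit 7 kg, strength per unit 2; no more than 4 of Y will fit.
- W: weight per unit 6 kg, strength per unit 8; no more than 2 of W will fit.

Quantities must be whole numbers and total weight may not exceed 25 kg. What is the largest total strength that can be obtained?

Take 2×P and 2×W: weight 24 ≤ 25, strength 2·6 + 2·8 = 28.
W has the best ratio (8/6) and is taken to its limit of 2; remaining capacity is filled optimally with the others.

28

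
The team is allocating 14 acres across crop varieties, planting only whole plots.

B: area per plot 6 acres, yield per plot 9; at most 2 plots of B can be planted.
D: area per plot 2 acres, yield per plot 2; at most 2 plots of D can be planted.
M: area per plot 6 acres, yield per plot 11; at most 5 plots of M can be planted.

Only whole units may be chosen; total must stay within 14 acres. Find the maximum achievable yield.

2×M: area 12 ≤ 14, yield 2·11 = 22.
1×D and 2×M: area 14 ≤ 14, yield 1·2 + 2·11 = 24.
Best is 24.

24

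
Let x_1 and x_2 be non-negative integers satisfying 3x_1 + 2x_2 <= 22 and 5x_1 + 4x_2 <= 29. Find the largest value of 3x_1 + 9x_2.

63

The continuous relaxation peaks at (0, 7.25) with value 65.25; rounding to a feasible lattice point costs some objective.
(x_1,x_2)=(0,7): 3·0+2·7=14≤22, 5·0+4·7=28≤29, objective 63.
(x_1,x_2)=(1,6): 3·1+2·6=15≤22, 5·1+4·6=29≤29, objective 57.
(x_1,x_2)=(0,6): 3·0+2·6=12≤22, 5·0+4·6=24≤29, objective 54.
The best lattice point is (0,7), giving 63.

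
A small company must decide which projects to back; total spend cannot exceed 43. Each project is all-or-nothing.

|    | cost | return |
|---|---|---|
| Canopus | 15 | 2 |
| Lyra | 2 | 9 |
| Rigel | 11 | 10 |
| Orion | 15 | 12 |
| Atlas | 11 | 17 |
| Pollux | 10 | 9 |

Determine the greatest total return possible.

48

Take Lyra, Rigel, Orion, and Atlas: cost 2 + 11 + 15 + 11 = 39 ≤ 43, return 9 + 10 + 12 + 17 = 48.
No other feasible combination does better.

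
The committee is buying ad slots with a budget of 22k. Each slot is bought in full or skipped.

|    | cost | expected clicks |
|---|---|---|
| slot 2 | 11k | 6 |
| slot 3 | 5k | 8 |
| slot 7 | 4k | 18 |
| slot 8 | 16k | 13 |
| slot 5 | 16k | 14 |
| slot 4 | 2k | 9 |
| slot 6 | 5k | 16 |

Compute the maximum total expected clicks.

51

Allowing fractional choices, the relaxed optimum would be about 56.2, but ad slots are indivisible.
slot 7 + slot 4 + slot 6: cost 4 + 2 + 5 = 11 ≤ 22, expected clicks 18 + 9 + 16 = 43.
slot 2 + slot 7 + slot 4 + slot 6: cost 11 + 4 + 2 + 5 = 22 ≤ 22, expected clicks 6 + 18 + 9 + 16 = 49.
slot 3 + slot 7 + slot 4 + slot 6: cost 5 + 4 + 2 + 5 = 16 ≤ 22, expected clicks 8 + 18 + 9 + 16 = 51.
Best is slot 3, slot 7, slot 4, and slot 6 with total expected clicks 51.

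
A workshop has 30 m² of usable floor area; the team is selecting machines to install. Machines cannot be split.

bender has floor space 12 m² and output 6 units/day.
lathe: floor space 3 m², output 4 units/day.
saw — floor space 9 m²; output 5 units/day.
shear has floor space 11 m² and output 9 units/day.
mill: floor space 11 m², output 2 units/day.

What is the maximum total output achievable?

19

Allowing fractional choices, the relaxed optimum would be about 21.5, but machines are indivisible.
bender + lathe + shear: floor space 12 + 3 + 11 = 26 ≤ 30, output 6 + 4 + 9 = 19.
bender + shear: floor space 12 + 11 = 23 ≤ 30, output 6 + 9 = 15.
lathe + saw + shear: floor space 3 + 9 + 11 = 23 ≤ 30, output 4 + 5 + 9 = 18.
Best is bender, lathe, and shear with total output 19.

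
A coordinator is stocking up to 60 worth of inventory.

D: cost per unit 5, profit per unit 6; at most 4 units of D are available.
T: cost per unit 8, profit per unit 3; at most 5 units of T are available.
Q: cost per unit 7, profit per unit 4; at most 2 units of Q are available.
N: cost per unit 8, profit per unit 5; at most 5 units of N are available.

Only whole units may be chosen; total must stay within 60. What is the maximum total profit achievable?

49

4×D and 5×N: cost 60 ≤ 60, profit 4·6 + 5·5 = 49.
4×D, 1×Q, and 4×N: cost 59 ≤ 60, profit 4·6 + 1·4 + 4·5 = 48.
Best is 49.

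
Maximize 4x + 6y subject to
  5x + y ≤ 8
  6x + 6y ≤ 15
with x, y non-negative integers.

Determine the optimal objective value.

Relaxing integrality, the LP optimum is 15.00 at (x,y) = (0, 2.5), which is not an integer point.
(x,y)=(0,2): 5·0+1·2=2≤8, 6·0+6·2=12≤15, objective 12.
(x,y)=(1,1): 5·1+1·1=6≤8, 6·1+6·1=12≤15, objective 10.
(x,y)=(0,1): 5·0+1·1=1≤8, 6·0+6·1=6≤15, objective 6.
The best lattice point is (0,2), giving 12.

12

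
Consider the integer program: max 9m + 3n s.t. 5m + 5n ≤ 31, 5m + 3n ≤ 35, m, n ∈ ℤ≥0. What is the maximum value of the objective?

Relaxing integrality, the LP optimum is 55.80 at (m,n) = (6.2, 0), which is not an integer point.
(m,n)=(6,0) is feasible, giving 54.
(m,n)=(5,1) is feasible, giving 48.
Maximum is 54 at (m,n)=(6,0).

54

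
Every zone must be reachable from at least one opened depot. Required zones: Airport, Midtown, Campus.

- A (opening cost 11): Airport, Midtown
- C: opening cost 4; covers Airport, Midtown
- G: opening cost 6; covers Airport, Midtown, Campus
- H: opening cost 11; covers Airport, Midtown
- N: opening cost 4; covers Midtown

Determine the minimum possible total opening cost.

This is a weighted set-cover instance.
G alone covers Airport, Midtown, Campus — every zone.
Total opening cost: 6.

6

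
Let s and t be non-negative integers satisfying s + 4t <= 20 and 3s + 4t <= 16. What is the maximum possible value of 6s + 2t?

(s,t)=(5,0): 1·5+4·0=5≤20, 3·5+4·0=15≤16, objective 30.
(s,t)=(4,1): 1·4+4·1=8≤20, 3·4+4·1=16≤16, objective 26.
(s,t)=(4,0): 1·4+4·0=4≤20, 3·4+4·0=12≤16, objective 24.
No feasible integer point exceeds 30.

30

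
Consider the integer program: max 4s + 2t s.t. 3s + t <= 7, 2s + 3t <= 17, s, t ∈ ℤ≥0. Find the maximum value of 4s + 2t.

Relaxing integrality, the LP optimum is 12.86 at (s,t) = (0.571, 5.29), which is not an integer point.
(s,t)=(1,4) is feasible, giving 12.
(s,t)=(0,5) is feasible, giving 10.
No feasible integer point exceeds 12.

12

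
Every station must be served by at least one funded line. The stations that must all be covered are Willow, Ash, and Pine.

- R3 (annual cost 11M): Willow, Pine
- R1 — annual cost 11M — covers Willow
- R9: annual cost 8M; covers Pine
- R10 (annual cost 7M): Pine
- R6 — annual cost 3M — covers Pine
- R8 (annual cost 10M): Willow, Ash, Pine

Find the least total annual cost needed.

10

This is an integer covering problem.
The greedy cost-per-new-station heuristic would pick R6 and R8 for 13, but a cheaper cover exists.
R8 alone covers Willow, Ash, Pine — every station.
Total annual cost: 10.
No cover costs less than 10.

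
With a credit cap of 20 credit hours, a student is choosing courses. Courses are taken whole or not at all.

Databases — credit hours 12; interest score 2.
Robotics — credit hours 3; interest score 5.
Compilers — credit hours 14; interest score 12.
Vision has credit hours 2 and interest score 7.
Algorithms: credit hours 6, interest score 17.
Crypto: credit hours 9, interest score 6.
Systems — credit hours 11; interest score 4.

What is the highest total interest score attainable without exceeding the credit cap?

Robotics + Vision + Algorithms + Crypto: credit hours 3 + 2 + 6 + 9 = 20 ≤ 20, interest score 5 + 7 + 17 + 6 = 35.
Vision + Algorithms + Crypto: credit hours 2 + 6 + 9 = 17 ≤ 20, interest score 7 + 17 + 6 = 30.
Best is Robotics, Vision, Algorithms, and Crypto with total interest score 35.

35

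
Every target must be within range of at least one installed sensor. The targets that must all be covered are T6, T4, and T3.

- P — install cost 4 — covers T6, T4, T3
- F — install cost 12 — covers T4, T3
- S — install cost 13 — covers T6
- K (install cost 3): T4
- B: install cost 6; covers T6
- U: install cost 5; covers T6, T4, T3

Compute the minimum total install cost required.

P alone covers T6, T4, T3 — every target.
Total install cost: 4.

4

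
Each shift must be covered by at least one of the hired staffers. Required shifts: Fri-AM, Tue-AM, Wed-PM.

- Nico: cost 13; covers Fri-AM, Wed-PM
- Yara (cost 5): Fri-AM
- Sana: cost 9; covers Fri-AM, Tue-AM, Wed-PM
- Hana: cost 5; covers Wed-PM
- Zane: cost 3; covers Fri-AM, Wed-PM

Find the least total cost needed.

9

This is an integer covering problem.
The greedy cost-per-new-shift heuristic would pick Zane and Sana for 12, but a cheaper cover exists.
Sana alone covers Fri-AM, Tue-AM, Wed-PM — every shift.
Total cost: 9.
No cover costs less than 9.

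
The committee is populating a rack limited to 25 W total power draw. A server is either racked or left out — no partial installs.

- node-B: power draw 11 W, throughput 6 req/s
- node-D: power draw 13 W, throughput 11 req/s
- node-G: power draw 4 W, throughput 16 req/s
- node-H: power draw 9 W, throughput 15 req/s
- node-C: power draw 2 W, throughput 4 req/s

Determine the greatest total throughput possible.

37

node-G + node-H: power draw 4 + 9 = 13 ≤ 25, throughput 16 + 15 = 31.
node-G + node-H + node-C: power draw 4 + 9 + 2 = 15 ≤ 25, throughput 16 + 15 + 4 = 35.
node-B + node-G + node-H: power draw 11 + 4 + 9 = 24 ≤ 25, throughput 6 + 16 + 15 = 37.
Best is node-B, node-G, and node-H with total throughput 37.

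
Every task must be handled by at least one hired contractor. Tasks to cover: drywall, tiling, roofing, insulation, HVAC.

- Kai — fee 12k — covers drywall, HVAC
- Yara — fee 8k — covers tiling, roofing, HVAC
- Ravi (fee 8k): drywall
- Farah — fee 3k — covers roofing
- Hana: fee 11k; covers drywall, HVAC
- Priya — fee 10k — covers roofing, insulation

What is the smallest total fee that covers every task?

Choose Yara, Ravi, and Priya: together they cover drywall, tiling, roofing, insulation, HVAC — every task.
Total fee: 8 + 8 + 10 = 26.
No cover costs less than 26.

26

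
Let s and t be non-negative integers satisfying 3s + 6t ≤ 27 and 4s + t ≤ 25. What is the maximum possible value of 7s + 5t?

(s,t)=(6,1): 3·6+6·1=24≤27, 4·6+1·1=25≤25, objective 47.
(s,t)=(5,2): 3·5+6·2=27≤27, 4·5+1·2=22≤25, objective 45.
(s,t)=(6,0): 3·6+6·0=18≤27, 4·6+1·0=24≤25, objective 42.
(s,t)=(5,1): 3·5+6·1=21≤27, 4·5+1·1=21≤25, objective 40.
No feasible integer point exceeds 47.

47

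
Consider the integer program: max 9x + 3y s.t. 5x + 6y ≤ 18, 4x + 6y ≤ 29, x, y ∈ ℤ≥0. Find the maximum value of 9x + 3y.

27

(x,y)=(3,0): 5·3+6·0=15≤18, 4·3+6·0=12≤29, objective 27.
(x,y)=(2,1): 5·2+6·1=16≤18, 4·2+6·1=14≤29, objective 21.
(x,y)=(2,0): 5·2+6·0=10≤18, 4·2+6·0=8≤29, objective 18.
No feasible integer point exceeds 27.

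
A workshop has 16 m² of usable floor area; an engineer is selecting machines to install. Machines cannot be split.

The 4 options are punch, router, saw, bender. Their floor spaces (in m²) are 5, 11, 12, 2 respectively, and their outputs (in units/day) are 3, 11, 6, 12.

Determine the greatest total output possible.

23

punch + bender: floor space 5 + 2 = 7 ≤ 16, output 3 + 12 = 15.
router + bender: floor space 11 + 2 = 13 ≤ 16, output 11 + 12 = 23.
saw + bender: floor space 12 + 2 = 14 ≤ 16, output 6 + 12 = 18.
Best is router and bender with total output 23.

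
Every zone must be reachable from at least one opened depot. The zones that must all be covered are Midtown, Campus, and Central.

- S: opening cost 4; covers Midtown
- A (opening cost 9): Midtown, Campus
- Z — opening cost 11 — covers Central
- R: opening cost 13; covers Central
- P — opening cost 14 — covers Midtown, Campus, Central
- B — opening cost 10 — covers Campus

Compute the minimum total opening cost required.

The greedy cost-per-new-zone heuristic would pick S and P for 18, but a cheaper cover exists.
P alone covers Midtown, Campus, Central — every zone.
Total opening cost: 14.
No cover costs less than 14.

14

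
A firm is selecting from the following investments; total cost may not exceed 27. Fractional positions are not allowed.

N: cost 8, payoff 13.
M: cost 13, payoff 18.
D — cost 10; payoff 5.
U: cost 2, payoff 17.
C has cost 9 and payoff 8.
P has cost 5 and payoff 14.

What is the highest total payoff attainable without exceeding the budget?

Allowing fractional choices, the relaxed optimum would be about 60.6, but investments are indivisible.
N + U + C + P: cost 8 + 2 + 9 + 5 = 24 ≤ 27, payoff 13 + 17 + 8 + 14 = 52.
M + U + P: cost 13 + 2 + 5 = 20 ≤ 27, payoff 18 + 17 + 14 = 49.
Best is N, U, C, and P with total payoff 52.

52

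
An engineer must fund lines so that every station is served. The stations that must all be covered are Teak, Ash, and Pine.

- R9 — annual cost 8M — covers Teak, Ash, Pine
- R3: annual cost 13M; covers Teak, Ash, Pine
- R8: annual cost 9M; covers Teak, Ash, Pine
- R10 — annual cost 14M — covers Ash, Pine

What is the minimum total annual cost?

This is a weighted set-cover instance.
R9 alone covers Teak, Ash, Pine — every station.
Total annual cost: 8.

8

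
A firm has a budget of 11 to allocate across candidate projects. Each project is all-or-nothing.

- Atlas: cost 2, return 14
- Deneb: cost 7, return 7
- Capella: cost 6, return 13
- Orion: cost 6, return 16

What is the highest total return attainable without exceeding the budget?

Take Atlas and Orion: cost 2 + 6 = 8 ≤ 11, return 14 + 16 = 30.
No other feasible combination does better.

30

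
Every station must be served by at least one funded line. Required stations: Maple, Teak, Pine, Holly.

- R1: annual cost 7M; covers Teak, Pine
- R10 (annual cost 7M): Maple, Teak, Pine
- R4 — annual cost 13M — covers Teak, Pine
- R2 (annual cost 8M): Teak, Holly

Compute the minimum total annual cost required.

This is an integer covering problem.
Choose R10 and R2: together they cover Maple, Teak, Pine, Holly — every station.
Total annual cost: 7 + 8 = 15.
No cover costs less than 15.

15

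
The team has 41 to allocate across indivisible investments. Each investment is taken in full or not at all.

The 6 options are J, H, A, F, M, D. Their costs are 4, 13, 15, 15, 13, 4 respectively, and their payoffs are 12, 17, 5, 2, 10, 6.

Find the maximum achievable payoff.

Take J, H, M, and D: cost 4 + 13 + 13 + 4 = 34 ≤ 41, payoff 12 + 17 + 10 + 6 = 45.
No other feasible combination does better.

45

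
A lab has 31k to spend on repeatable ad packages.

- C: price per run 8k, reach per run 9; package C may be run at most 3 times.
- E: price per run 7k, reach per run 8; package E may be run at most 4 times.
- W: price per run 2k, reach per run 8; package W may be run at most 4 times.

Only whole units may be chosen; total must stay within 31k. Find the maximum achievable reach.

58

This is a bounded integer knapsack.
Take 2×C, 1×E, and 4×W: price 31 ≤ 31, reach 2·9 + 1·8 + 4·8 = 58.
W has the best ratio (8/2) and is taken to its limit of 4; remaining capacity is filled optimally with the others.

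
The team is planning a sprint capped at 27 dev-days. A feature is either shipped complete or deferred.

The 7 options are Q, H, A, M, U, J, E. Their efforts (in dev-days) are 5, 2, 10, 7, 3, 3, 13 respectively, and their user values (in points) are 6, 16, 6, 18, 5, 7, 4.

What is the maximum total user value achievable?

Allowing fractional choices, the relaxed optimum would be about 56.2, but features are indivisible.
Q + H + A + M + J: effort 5 + 2 + 10 + 7 + 3 = 27 ≤ 27, user value 6 + 16 + 6 + 18 + 7 = 53.
H + A + M + U + J: effort 2 + 10 + 7 + 3 + 3 = 25 ≤ 27, user value 16 + 6 + 18 + 5 + 7 = 52.
Q + H + M + U + J: effort 5 + 2 + 7 + 3 + 3 = 20 ≤ 27, user value 6 + 16 + 18 + 5 + 7 = 52.
Best is Q, H, A, M, and J with total user value 53.

53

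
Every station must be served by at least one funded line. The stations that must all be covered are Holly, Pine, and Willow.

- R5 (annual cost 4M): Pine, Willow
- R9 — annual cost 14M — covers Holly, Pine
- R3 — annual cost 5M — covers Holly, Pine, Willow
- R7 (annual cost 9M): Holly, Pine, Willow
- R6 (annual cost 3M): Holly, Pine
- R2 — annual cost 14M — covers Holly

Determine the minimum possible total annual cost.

The greedy cost-per-new-station heuristic would pick R6 and R5 for 7, but a cheaper cover exists.
R3 alone covers Holly, Pine, Willow — every station.
Total annual cost: 5.
No cover costs less than 5.

5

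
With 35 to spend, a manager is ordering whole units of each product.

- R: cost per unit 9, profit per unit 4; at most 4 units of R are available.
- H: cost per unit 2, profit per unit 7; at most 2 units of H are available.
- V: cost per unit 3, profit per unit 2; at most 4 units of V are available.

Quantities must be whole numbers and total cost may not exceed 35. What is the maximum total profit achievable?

30

This is a bounded integer knapsack.
2×R, 2×H, and 4×V: cost 34 ≤ 35, profit 2·4 + 2·7 + 4·2 = 30.
2×R, 2×H, and 3×V: cost 31 ≤ 35, profit 2·4 + 2·7 + 3·2 = 28.
Best is 30.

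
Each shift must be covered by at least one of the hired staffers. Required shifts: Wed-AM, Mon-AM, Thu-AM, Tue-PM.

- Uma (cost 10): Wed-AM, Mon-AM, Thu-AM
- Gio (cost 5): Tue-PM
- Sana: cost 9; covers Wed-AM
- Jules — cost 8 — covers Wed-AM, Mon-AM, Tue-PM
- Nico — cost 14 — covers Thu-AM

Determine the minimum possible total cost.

15

This is an integer covering problem.
The greedy cost-per-new-shift heuristic would pick Jules and Uma for 18, but a cheaper cover exists.
Choose Uma and Gio: together they cover Wed-AM, Mon-AM, Thu-AM, Tue-PM — every shift.
Total cost: 10 + 5 = 15.
No cover costs less than 15.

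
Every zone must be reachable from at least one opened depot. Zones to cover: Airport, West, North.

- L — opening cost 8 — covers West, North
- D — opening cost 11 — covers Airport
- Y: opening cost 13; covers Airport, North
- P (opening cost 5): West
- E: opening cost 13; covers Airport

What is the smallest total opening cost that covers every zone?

The greedy cost-per-new-zone heuristic would pick L and D for 19, but a cheaper cover exists.
Choose Y and P: together they cover Airport, West, North — every zone.
Total opening cost: 13 + 5 = 18.
No cover costs less than 18.

18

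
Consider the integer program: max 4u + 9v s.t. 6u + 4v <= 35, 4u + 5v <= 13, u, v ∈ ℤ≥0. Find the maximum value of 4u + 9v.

18

(u,v)=(0,2): 6·0+4·2=8≤35, 4·0+5·2=10≤13, objective 18.
(u,v)=(1,1): 6·1+4·1=10≤35, 4·1+5·1=9≤13, objective 13.
Maximum is 18 at (u,v)=(0,2).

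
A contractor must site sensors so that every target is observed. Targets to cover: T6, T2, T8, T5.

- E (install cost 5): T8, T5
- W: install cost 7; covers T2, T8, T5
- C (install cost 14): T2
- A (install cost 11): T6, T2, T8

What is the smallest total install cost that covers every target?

16

Choose E and A: together they cover T6, T2, T8, T5 — every target.
Total install cost: 5 + 11 = 16.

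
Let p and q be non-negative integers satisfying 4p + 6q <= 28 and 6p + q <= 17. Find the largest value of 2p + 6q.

26

(p,q)=(1,4): 4·1+6·4=28≤28, 6·1+1·4=10≤17, objective 26.
(p,q)=(0,4): 4·0+6·4=24≤28, 6·0+1·4=4≤17, objective 24.
(p,q)=(2,3): 4·2+6·3=26≤28, 6·2+1·3=15≤17, objective 22.
Maximum is 26 at (p,q)=(1,4).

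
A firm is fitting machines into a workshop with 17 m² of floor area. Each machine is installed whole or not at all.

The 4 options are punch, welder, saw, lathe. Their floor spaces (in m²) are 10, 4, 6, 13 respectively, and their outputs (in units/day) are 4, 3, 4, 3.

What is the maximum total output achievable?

8

Take punch and saw: floor space 10 + 6 = 16 ≤ 17, output 4 + 4 = 8.
No other feasible combination does better.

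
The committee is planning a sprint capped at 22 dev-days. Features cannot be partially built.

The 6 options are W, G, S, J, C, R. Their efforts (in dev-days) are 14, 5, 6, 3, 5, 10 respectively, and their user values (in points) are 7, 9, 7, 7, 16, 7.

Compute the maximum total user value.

This is an integer program with binary decision variables.
G + S + C: effort 5 + 6 + 5 = 16 ≤ 22, user value 9 + 7 + 16 = 32.
G + J + C: effort 5 + 3 + 5 = 13 ≤ 22, user value 9 + 7 + 16 = 32.
G + S + J + C: effort 5 + 6 + 3 + 5 = 19 ≤ 22, user value 9 + 7 + 7 + 16 = 39.
Best is G, S, J, and C with total user value 39.

39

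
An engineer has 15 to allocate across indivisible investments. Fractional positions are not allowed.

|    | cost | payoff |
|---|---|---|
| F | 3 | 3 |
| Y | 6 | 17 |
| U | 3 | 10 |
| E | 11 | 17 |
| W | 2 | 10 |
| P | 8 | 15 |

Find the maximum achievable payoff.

40

Take F, Y, U, and W: cost 3 + 6 + 3 + 2 = 14 ≤ 15, payoff 3 + 17 + 10 + 10 = 40.
No other feasible combination does better.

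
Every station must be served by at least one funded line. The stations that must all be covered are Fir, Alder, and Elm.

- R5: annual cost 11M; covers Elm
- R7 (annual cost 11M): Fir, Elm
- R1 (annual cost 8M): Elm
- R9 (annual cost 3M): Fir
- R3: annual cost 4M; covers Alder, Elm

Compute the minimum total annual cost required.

7

Choose R9 and R3: together they cover Fir, Alder, Elm — every station.
Total annual cost: 3 + 4 = 7.
No cover costs less than 7.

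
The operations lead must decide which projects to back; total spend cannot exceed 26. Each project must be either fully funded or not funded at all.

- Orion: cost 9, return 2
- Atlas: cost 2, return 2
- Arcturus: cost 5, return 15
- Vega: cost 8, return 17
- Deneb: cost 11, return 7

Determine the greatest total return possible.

41

Atlas + Arcturus + Vega + Deneb: cost 2 + 5 + 8 + 11 = 26 ≤ 26, return 2 + 15 + 17 + 7 = 41.
Arcturus + Vega + Deneb: cost 5 + 8 + 11 = 24 ≤ 26, return 15 + 17 + 7 = 39.
Best is Atlas, Arcturus, Vega, and Deneb with total return 41.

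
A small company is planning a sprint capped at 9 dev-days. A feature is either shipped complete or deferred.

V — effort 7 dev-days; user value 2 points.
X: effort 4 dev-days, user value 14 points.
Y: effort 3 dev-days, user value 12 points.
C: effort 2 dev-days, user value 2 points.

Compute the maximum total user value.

This is a 0-1 knapsack instance.
Take X, Y, and C: effort 4 + 3 + 2 = 9 ≤ 9, user value 14 + 12 + 2 = 28.
No other feasible combination does better.

28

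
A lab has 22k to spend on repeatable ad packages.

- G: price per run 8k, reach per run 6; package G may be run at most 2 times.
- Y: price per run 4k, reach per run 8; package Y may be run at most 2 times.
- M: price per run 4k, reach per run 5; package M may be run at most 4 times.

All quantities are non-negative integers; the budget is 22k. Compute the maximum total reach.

31

Take 2×Y and 3×M: price 20 ≤ 22, reach 2·8 + 3·5 = 31.
Y has the best ratio (8/4) and is taken to its limit of 2; remaining capacity is filled optimally with the others.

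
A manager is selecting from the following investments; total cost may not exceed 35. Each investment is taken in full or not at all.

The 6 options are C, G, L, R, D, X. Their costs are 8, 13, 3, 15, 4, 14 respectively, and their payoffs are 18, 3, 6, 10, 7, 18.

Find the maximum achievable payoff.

49

This is an integer program with binary decision variables.
C + L + X: cost 8 + 3 + 14 = 25 ≤ 35, payoff 18 + 6 + 18 = 42.
C + D + X: cost 8 + 4 + 14 = 26 ≤ 35, payoff 18 + 7 + 18 = 43.
C + L + D + X: cost 8 + 3 + 4 + 14 = 29 ≤ 35, payoff 18 + 6 + 7 + 18 = 49.
Best is C, L, D, and X with total payoff 49.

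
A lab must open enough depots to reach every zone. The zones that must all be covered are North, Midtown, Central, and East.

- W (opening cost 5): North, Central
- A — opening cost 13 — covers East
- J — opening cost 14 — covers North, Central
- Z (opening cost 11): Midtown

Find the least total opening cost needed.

29

This is a weighted set-cover instance.
Choose W, A, and Z: together they cover North, Midtown, Central, East — every zone.
Total opening cost: 5 + 13 + 11 = 29.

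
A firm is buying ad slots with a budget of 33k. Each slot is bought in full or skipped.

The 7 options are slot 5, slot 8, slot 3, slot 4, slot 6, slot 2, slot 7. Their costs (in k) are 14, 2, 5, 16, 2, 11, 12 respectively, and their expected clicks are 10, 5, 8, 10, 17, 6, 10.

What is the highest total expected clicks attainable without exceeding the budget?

46

slot 8 + slot 3 + slot 6 + slot 2 + slot 7: cost 2 + 5 + 2 + 11 + 12 = 32 ≤ 33, expected clicks 5 + 8 + 17 + 6 + 10 = 46.
slot 5 + slot 3 + slot 6 + slot 7: cost 14 + 5 + 2 + 12 = 33 ≤ 33, expected clicks 10 + 8 + 17 + 10 = 45.
slot 5 + slot 8 + slot 6 + slot 7: cost 14 + 2 + 2 + 12 = 30 ≤ 33, expected clicks 10 + 5 + 17 + 10 = 42.
Best is slot 8, slot 3, slot 6, slot 2, and slot 7 with total expected clicks 46.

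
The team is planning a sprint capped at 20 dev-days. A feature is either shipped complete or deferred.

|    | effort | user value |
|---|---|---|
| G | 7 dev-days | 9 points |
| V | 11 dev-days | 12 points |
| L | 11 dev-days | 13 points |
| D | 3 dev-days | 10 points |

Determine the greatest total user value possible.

Allowing fractional choices, the relaxed optimum would be about 30.8, but features are indivisible.
L + D: effort 11 + 3 = 14 ≤ 20, user value 13 + 10 = 23.
G + L: effort 7 + 11 = 18 ≤ 20, user value 9 + 13 = 22.
V + D: effort 11 + 3 = 14 ≤ 20, user value 12 + 10 = 22.
Best is L and D with total user value 23.

23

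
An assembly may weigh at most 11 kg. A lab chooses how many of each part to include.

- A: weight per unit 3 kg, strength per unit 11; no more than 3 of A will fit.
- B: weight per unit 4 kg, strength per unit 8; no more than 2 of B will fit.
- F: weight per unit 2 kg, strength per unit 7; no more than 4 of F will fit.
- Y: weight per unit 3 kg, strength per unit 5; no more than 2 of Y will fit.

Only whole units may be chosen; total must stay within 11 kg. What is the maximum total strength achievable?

Take 3×A and 1×F: weight 11 ≤ 11, strength 3·11 + 1·7 = 40.
A has the best ratio (11/3) and is taken to its limit of 3; remaining capacity is filled optimally with the others.

40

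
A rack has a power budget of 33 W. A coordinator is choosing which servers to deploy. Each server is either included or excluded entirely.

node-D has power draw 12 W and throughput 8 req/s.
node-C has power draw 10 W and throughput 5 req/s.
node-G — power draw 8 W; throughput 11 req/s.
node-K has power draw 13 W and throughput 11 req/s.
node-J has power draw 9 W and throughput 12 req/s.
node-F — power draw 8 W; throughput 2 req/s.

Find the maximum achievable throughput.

34

This is a 0-1 knapsack instance.
Take node-G, node-K, and node-J: power draw 8 + 13 + 9 = 30 ≤ 33, throughput 11 + 11 + 12 = 34.
No other feasible combination does better.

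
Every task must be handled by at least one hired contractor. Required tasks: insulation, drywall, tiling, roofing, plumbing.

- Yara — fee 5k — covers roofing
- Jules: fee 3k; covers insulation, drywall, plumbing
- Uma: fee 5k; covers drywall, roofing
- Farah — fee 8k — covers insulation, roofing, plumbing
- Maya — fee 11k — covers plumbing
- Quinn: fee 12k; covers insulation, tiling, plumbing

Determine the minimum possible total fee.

17

Choose Uma and Quinn: together they cover insulation, drywall, tiling, roofing, plumbing — every task.
Total fee: 5 + 12 = 17.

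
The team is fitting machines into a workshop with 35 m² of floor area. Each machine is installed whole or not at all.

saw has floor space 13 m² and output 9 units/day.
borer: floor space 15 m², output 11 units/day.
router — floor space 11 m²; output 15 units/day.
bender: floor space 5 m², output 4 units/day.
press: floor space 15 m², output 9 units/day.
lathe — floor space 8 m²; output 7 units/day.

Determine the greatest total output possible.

Allowing fractional choices, the relaxed optimum would be about 34.1, but machines are indivisible.
saw + router + lathe: floor space 13 + 11 + 8 = 32 ≤ 35, output 9 + 15 + 7 = 31.
borer + router + lathe: floor space 15 + 11 + 8 = 34 ≤ 35, output 11 + 15 + 7 = 33.
Best is borer, router, and lathe with total output 33.

33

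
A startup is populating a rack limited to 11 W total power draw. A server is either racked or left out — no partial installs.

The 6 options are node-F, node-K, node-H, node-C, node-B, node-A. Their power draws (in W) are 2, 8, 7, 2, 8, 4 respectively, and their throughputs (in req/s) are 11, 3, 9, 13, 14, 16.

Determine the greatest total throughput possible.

Take node-F, node-C, and node-A: power draw 2 + 2 + 4 = 8 ≤ 11, throughput 11 + 13 + 16 = 40.
No other feasible combination does better.

40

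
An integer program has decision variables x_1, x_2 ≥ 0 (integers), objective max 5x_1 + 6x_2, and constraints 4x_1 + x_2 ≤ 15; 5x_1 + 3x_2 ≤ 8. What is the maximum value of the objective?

(x_1,x_2)=(0,2): 4·0+1·2=2≤15, 5·0+3·2=6≤8, objective 12.
(x_1,x_2)=(1,1): 4·1+1·1=5≤15, 5·1+3·1=8≤8, objective 11.
No feasible integer point exceeds 12.

12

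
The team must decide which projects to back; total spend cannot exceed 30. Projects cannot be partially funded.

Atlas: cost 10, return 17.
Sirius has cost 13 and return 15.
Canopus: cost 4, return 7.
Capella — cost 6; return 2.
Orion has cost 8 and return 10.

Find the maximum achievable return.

Take Atlas, Sirius, and Canopus: cost 10 + 13 + 4 = 27 ≤ 30, return 17 + 15 + 7 = 39.
No other feasible combination does better.

39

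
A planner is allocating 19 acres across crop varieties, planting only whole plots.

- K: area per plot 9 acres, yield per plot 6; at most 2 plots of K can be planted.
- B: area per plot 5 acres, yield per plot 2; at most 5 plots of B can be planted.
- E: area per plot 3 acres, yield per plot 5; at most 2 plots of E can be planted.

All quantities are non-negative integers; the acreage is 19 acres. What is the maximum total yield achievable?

16

This is a bounded integer knapsack.
Take 1×K and 2×E: area 15 ≤ 19, yield 1·6 + 2·5 = 16.
E has the best ratio (5/3) and is taken to its limit of 2; remaining capacity is filled optimally with the others.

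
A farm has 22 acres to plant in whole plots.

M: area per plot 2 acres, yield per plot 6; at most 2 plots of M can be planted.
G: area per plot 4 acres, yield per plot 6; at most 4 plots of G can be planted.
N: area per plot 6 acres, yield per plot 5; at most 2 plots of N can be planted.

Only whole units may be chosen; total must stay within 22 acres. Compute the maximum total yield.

2×M and 4×G: area 20 ≤ 22, yield 2·6 + 4·6 = 36.
2×M, 3×G, and 1×N: area 22 ≤ 22, yield 2·6 + 3·6 + 1·5 = 35.
Best is 36.

36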